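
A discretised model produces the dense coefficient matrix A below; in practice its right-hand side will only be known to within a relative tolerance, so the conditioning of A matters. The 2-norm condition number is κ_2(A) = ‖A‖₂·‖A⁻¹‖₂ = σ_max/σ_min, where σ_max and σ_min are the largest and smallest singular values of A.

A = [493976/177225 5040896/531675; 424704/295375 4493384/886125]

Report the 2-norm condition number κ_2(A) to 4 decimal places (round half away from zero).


250.2000

M = AᵀA = [26725496896/2717015625 274834825216/8151046875; 274834825216/8151046875 2826921487936/24453140625]. tr(M)=4907921536/39125025, det(M)=9834496/39125025
char-poly roots: 3136/25 and 3136/1565001
so κ_2 = √((3136/25) / (3136/1565001)) = 250.2000


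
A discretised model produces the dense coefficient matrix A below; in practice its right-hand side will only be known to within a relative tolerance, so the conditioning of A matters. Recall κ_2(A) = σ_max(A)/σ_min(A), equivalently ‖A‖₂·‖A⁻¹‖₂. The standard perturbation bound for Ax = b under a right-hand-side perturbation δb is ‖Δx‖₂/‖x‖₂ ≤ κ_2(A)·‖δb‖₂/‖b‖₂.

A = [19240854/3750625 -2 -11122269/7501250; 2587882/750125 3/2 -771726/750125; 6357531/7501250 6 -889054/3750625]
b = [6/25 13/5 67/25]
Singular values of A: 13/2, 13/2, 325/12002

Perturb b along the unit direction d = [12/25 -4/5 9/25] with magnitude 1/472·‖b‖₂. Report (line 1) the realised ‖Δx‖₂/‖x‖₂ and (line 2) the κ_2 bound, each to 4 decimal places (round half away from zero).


0.0079
0.5086

largest singular value 13/2, smallest 325/12002
condition number: (13/2) ÷ (325/12002) = 240.0400
worst-case relative error ≤ 240.0400 × 1/472 = 0.5086
solve Ax = b  →  x = [-10.0448 0.4615 -35.5382]
‖b‖₂ = 3.7417 and ‖x‖₂ = 36.9334
δb = ε·‖b‖·d = [0.0038 -0.0063 0.0029]; solving A·Δx = δb gives ‖Δx‖ = 0.2927
relative error = 0.0079
realised/bound (from unrounded values) ≈ 0.0156


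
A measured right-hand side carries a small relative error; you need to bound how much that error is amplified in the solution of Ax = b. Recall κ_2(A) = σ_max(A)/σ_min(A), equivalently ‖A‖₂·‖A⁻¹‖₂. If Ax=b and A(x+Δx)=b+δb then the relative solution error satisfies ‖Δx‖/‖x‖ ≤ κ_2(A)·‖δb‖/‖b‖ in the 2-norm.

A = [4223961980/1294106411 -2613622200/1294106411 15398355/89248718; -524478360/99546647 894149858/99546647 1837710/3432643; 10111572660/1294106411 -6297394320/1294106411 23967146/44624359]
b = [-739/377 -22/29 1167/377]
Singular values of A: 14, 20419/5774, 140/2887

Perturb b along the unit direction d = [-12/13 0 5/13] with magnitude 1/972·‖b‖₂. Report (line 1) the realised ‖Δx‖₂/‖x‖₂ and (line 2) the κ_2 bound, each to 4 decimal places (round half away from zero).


σ_max = 14, σ_min = 140/2887
κ_2(A) = 14 / (140/2887) = 288.7000
bound on ‖Δx‖/‖x‖: κ·ε = 288.7000·1/972 = 0.2970
solve Ax = b  →  x = [-9.5355 -9.2787 60.4175]
‖b‖ = 3.7417, ‖x‖ = 61.8651
re-solving with b+δb shifts x by Δx of norm 0.0794
relative error = 0.0013
realised/bound (from unrounded values) ≈ 0.0043

0.0013
0.2970


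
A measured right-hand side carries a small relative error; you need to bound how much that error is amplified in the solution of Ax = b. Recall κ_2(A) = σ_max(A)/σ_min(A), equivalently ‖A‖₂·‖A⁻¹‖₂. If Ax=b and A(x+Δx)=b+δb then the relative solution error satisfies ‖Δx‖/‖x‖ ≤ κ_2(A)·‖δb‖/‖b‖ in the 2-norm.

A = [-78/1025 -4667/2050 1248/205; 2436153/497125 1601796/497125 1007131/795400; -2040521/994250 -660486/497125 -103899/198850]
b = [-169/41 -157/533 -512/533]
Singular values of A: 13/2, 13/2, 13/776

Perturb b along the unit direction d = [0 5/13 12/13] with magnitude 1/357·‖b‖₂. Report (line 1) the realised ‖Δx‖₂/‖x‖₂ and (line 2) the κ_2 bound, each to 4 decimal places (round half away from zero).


largest singular value 13/2, smallest 13/776
κ = σ_max/σ_min = (13/2)/(13/776) = 388.0000
perturbation bound = 388.0000·1/357 = 1.0868
solve Ax = b  →  x = [34.4025 -45.6135 -17.3046]
2-norm of b is 4.2426; of x, 59.6957
with δb = [0.0000 0.0046 0.0110], A·Δx = δb → ‖Δx‖ = 0.7094
relative error = 0.0119
tightness: 0.0119 against a bound of 1.0868 (unrounded ratio ≈ 0.0109)

0.0119
1.0868


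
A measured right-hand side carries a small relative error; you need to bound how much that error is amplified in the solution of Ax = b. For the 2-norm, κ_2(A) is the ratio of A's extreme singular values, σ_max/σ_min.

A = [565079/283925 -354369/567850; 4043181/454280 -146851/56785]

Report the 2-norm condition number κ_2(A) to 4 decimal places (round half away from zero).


221.6000

AᵀA = [255275983729/3069160000 -9306731259/383645000; -9306731259/383645000 1357584181/191822500]; tr = 443195729/4910656, det = 3258025/19642624
char-poly roots: 361/4 and 9025/4910656
so κ_2 = √((361/4) / (9025/4910656)) = 221.6000


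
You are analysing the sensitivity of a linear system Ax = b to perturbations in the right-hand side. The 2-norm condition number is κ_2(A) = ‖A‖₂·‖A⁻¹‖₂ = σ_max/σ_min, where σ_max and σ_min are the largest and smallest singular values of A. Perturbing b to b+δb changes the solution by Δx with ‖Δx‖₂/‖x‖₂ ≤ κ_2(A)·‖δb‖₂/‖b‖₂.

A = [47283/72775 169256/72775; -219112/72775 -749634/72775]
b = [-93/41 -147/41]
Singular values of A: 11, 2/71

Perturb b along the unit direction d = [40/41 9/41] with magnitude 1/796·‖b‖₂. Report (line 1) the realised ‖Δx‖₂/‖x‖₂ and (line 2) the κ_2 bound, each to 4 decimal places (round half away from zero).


largest singular value 11, smallest 2/71
condition number: 11 ÷ (2/71) = 390.5000
worst-case relative error ≤ 390.5000 × 1/796 = 0.4906
solve Ax = b  →  x = [102.3164 -29.5582]
‖b‖ = 4.2426, ‖x‖ = 106.5003
δb = ε·‖b‖·d = [0.0052 0.0012]; solving A·Δx = δb gives ‖Δx‖ = 0.1892
realised ‖Δx‖/‖x‖ = 0.0018
so the bound overstates the realised error by a factor of ≈ 276.1261 (computed from the unrounded values)

0.0018
0.4906


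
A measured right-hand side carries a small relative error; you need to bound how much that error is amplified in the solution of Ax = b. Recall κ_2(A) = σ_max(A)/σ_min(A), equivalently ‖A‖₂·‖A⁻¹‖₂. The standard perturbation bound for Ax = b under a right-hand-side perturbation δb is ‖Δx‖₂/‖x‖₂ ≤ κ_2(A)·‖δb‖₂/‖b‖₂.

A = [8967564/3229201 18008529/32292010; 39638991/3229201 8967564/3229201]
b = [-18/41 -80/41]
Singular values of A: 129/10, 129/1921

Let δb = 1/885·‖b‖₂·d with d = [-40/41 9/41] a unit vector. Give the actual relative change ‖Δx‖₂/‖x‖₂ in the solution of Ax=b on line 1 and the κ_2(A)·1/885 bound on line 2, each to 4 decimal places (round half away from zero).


0.2171
0.2171

largest singular value 129/10, smallest 129/1921
condition number: (129/10) ÷ (129/1921) = 192.1000
bound on ‖Δx‖/‖x‖: κ·ε = 192.1000·1/885 = 0.2171
solve Ax = b  →  x = [-0.1513 -0.0340]
2-norm of b is 2.0000; of x, 0.1550
with δb = [-0.0022 0.0005], A·Δx = δb → ‖Δx‖ = 0.0337
dividing the unrounded norms, ‖Δx‖/‖x‖ = 0.2171
realised/bound = 1 exactly: the bound is attained for this b and d


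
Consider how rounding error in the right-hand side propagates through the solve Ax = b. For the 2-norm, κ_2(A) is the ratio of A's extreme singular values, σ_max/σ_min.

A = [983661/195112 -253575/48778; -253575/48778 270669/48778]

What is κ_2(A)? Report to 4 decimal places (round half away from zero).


116.0000

M = AᵀA = [2373832881/45265984 -623033775/11316496; -623033775/11316496 81784773/1414562]. tr(M)=5934537/53824, det(M)=194481/215296
solving λ² − 5934537/53824·λ + 194481/215296 = 0 gives λ = 441/4, 441/53824
σ_max=√(441/4)=(21/2), σ_min=√(441/53824)=(21/232) → κ = 116.0000


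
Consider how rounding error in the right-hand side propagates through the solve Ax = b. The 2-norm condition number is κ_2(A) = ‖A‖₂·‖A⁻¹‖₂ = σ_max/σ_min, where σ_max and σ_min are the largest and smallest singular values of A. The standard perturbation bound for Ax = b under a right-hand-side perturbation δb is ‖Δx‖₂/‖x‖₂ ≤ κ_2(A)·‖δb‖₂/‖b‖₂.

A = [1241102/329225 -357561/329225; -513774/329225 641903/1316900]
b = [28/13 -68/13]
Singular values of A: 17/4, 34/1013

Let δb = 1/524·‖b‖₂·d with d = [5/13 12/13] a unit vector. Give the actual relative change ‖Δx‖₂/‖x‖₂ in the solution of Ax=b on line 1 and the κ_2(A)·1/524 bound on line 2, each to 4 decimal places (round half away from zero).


σ_max = 17/4, σ_min = 34/1013
condition number: (17/4) ÷ (34/1013) = 126.6250
perturbation bound = 126.6250·1/524 = 0.2417
solve Ax = b  →  x = [-32.4659 -114.6729]
‖b‖ = 5.6569, ‖x‖ = 119.1802
Δx = A⁻¹·δb where δb = 1/524·5.6569·d; ‖Δx‖ = 0.3216
relative error = 0.0027
tightness: 0.0027 against a bound of 0.2417 (unrounded ratio ≈ 0.0112)

0.0027
0.2417


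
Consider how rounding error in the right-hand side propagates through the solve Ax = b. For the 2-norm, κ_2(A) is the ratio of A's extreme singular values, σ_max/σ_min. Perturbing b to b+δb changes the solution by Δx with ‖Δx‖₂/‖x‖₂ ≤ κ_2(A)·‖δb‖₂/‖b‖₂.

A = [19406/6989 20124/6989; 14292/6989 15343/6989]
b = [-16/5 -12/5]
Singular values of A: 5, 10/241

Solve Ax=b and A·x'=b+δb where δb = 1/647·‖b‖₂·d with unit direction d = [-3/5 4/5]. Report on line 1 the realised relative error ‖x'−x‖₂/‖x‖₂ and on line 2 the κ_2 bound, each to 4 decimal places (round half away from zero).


σ_max = 5, σ_min = 10/241
condition number: 5 ÷ (10/241) = 120.5000
κ_2(A)·‖δb‖/‖b‖ = 0.1862
solve Ax = b  →  x = [-0.5517 -0.5793]
‖b‖₂ = 4.0000 and ‖x‖₂ = 0.8000
Δx = A⁻¹·δb where δb = 1/647·4.0000·d; ‖Δx‖ = 0.1490
relative error = 0.1862
so the bound is sharp here: realised error equals the bound

0.1862
0.1862


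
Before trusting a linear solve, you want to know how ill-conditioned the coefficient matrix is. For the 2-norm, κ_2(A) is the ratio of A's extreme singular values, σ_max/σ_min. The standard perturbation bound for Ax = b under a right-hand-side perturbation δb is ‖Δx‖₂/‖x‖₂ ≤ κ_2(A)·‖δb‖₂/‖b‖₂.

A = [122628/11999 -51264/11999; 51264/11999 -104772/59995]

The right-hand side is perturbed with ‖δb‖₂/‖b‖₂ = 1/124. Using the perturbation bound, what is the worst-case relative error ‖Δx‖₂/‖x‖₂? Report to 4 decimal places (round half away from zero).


AᵀA = [104530320/851929 -217769472/4259645; -217769472/4259645 453710736/21298225]; tr = 18147744/126025, det = 20736/126025
λ_max, λ_min = (18147744/126025 ± √329330159271936/15882300625)/2 = 144, 144/126025
σ_max=√144=12, σ_min=√(144/126025)=(12/355) → κ = 355.0000
perturbation bound = 355.0000·1/124 = 2.8629

2.8629


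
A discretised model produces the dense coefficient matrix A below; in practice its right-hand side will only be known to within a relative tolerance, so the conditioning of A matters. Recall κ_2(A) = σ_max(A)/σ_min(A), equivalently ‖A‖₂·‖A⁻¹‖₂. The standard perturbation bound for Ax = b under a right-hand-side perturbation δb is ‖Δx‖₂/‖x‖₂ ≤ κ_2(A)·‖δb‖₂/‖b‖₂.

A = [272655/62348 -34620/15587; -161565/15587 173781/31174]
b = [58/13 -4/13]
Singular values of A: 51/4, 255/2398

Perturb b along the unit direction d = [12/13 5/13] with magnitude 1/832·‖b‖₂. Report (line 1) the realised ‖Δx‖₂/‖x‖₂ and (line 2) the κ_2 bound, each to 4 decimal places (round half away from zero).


from the listed singular values, σ₁ = 51/4, σ_n = 255/2398
κ = σ_max/σ_min = (51/4)/(255/2398) = 119.9000
bound on ‖Δx‖/‖x‖: κ·ε = 119.9000·1/832 = 0.1441
solve Ax = b  →  x = [17.8399 33.1165]
‖b‖ = 4.4721, ‖x‖ = 37.6160
δb = ε·‖b‖·d = [0.0050 0.0021]; solving A·Δx = δb gives ‖Δx‖ = 0.0505
realised ‖Δx‖/‖x‖ = 0.0013
so the bound overstates the realised error by a factor of ≈ 107.2428 (computed from the unrounded values)

0.0013
0.1441


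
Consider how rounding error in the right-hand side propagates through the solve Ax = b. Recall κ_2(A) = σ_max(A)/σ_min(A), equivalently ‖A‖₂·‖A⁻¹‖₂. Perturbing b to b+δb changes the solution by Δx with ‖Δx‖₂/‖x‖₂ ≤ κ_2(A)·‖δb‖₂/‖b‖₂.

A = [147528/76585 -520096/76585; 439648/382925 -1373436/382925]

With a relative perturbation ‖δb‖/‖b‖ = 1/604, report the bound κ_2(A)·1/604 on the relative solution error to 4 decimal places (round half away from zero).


0.1193

M = AᵀA = [2551567936/507375625 -8726804352/507375625; -8726804352/507375625 29926722064/507375625]. tr(M)=51965264/811801, det(M)=640000/811801
eigenvalues of AᵀA: λ = (tr ± √(tr²−4·det))/2 = 64, 10000/811801
κ = σ_max/σ_min = 8/(100/901) = 72.0800
worst-case relative error ≤ 72.0800 × 1/604 = 0.1193


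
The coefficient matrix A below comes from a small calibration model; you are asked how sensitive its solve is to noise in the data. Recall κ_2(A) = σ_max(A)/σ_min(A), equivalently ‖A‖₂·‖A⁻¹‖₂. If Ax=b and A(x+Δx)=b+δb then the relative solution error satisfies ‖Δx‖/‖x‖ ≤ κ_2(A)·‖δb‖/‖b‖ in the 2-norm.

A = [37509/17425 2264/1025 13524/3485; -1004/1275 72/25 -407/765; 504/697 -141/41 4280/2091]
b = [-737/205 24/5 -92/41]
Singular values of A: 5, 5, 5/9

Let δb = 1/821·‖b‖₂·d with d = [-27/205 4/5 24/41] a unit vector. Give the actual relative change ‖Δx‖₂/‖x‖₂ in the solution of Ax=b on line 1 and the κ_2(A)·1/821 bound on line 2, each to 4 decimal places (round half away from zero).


from the listed singular values, σ₁ = 5, σ_n = 5/9
κ_2(A) = 5 / (5/9) = 9.0000
perturbation bound = 9.0000·1/821 = 0.0110
solve Ax = b  →  x = [-5.2315 0.5440 1.6659]
‖b‖ = 6.4031, ‖x‖ = 5.5172
re-solving with b+δb shifts x by Δx of norm 0.0140
relative error = 0.0025
so the bound overstates the realised error by a factor of ≈ 4.3082 (computed from the unrounded values)

0.0025
0.0110


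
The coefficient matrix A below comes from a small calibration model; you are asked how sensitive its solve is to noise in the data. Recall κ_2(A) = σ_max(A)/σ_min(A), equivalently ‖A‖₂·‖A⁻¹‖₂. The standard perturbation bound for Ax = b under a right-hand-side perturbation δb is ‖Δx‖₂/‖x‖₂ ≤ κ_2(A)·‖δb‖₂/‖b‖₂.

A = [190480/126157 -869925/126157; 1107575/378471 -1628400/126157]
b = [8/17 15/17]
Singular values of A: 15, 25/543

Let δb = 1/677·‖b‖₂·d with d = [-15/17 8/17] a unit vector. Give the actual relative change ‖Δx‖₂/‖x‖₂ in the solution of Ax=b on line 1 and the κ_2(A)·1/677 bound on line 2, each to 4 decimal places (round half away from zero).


0.4812
0.4812

largest singular value 15, smallest 25/543
κ = σ_max/σ_min = 15/(25/543) = 325.8000
κ_2(A)·‖δb‖/‖b‖ = 0.4812
solve Ax = b  →  x = [0.0146 -0.0650]
‖b‖ = 1.0000, ‖x‖ = 0.0667
with δb = [-0.0013 0.0007], A·Δx = δb → ‖Δx‖ = 0.0321
realised ‖Δx‖/‖x‖ = 0.4812
tightness: 0.4812 against a bound of 0.4812; the bound is attained (ratio 1)


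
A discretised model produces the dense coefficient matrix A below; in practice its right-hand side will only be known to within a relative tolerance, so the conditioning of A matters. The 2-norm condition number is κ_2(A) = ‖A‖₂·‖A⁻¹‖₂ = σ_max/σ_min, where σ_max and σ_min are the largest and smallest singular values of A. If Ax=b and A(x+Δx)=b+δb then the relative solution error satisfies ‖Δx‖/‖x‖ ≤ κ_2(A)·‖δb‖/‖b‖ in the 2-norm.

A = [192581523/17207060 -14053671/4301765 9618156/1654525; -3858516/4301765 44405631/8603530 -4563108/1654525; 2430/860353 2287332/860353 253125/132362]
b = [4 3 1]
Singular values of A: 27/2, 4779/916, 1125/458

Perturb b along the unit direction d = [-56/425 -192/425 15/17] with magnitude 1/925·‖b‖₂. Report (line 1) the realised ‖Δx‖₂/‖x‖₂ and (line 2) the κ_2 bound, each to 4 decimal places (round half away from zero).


σ_max = 27/2, σ_min = 1125/458
κ = σ_max/σ_min = (27/2)/(1125/458) = 5.4960
perturbation bound = 5.4960·1/925 = 0.0059
solve Ax = b  →  x = [0.6527 0.5586 -0.2546]
2-norm of b is 5.0990; of x, 0.8961
Δx = A⁻¹·δb where δb = 1/925·5.0990·d; ‖Δx‖ = 0.0022
realised ‖Δx‖/‖x‖ = 0.0025
tightness: 0.0025 against a bound of 0.0059 (unrounded ratio ≈ 0.4215)

0.0025
0.0059


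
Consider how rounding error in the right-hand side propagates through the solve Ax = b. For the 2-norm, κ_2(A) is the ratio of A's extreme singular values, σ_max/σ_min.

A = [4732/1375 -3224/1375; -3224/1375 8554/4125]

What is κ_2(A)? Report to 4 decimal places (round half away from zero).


AᵀA = [262288/15125 -586768/45375; -586768/45375 1333748/136125]; tr = 738868/27225, det = 1827904/680625
eigenvalues of AᵀA: λ = (tr ± √(tr²−4·det))/2 = 676/25, 2704/27225
so κ_2 = √((676/25) / (2704/27225)) = 16.5000

16.5000


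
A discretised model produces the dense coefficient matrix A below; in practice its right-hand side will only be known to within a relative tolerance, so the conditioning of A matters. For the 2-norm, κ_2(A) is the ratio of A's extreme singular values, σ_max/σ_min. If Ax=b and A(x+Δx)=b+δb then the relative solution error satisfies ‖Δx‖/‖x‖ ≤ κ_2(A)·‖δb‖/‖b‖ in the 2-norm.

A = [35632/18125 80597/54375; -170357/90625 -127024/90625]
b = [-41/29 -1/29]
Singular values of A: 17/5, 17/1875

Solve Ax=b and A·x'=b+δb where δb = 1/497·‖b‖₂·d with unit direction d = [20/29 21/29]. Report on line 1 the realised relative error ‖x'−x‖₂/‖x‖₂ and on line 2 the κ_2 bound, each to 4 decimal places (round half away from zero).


from the listed singular values, σ₁ = 17/5, σ_n = 17/1875
κ = σ_max/σ_min = (17/5)/(17/1875) = 375.0000
worst-case relative error ≤ 375.0000 × 1/497 = 0.7545
solve Ax = b  →  x = [65.9412 -88.4118]
‖b‖ = 1.4142, ‖x‖ = 110.2945
re-solving with b+δb shifts x by Δx of norm 0.3138
realised ‖Δx‖/‖x‖ = 0.0028
realised/bound (from unrounded values) ≈ 0.0038

0.0028
0.7545


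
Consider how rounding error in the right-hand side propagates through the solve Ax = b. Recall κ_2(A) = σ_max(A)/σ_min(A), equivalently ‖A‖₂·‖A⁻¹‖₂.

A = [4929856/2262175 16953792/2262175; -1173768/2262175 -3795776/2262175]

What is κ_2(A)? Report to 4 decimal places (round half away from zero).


AᵀA = [3055468352/608856125 10474136064/608856125; 10474136064/608856125 35911835648/608856125]; tr = 311738432/4870849, det = 262144/4870849
char-poly roots: 64 and 4096/4870849
σ_max=√64=8, σ_min=√(4096/4870849)=(64/2207) → κ = 275.8750

275.8750


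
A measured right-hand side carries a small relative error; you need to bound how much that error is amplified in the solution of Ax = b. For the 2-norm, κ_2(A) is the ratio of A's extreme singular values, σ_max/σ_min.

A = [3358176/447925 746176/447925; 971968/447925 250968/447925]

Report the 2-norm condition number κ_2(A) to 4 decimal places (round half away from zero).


109.2500

AᵀA = [19555308544/321018889 4399557120/321018889; 4399557120/321018889 991621696/321018889]; tr = 12223040/190969, det = 65536/190969
eigenvalues of AᵀA: λ = (tr ± √(tr²−4·det))/2 = 64, 1024/190969
κ_2(A) = √(λ_max/λ_min) = √(64 / (1024/190969)) = 109.2500


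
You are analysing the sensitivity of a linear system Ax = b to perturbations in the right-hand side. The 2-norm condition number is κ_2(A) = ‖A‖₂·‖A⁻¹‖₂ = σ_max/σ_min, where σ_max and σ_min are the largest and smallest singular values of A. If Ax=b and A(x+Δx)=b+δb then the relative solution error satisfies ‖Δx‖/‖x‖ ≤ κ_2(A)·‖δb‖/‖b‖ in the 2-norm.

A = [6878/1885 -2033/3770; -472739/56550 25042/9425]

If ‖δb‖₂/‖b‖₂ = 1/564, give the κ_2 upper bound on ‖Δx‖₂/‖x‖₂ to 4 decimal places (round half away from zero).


AᵀA = [1574309809/18922500 -38127376/1576875; -38127376/1576875 15454049/2102500]; tr = 1370717/15138, det = 3258025/121104
char-poly roots: 361/4 and 9025/30276
so κ_2 = √((361/4) / (9025/30276)) = 17.4000
κ_2(A)·‖δb‖/‖b‖ = 0.0309

0.0309


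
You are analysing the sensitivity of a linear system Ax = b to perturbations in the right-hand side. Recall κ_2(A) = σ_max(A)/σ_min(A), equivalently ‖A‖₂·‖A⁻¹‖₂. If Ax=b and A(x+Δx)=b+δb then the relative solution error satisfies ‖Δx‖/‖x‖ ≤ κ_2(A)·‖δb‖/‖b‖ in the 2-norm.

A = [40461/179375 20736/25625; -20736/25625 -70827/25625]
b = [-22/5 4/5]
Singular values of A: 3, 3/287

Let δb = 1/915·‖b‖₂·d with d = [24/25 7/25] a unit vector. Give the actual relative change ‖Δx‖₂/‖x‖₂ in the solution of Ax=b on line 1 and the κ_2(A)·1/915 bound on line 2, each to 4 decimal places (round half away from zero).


0.0012
0.3137

from the listed singular values, σ₁ = 3, σ_n = 3/287
κ = σ_max/σ_min = 3/(3/287) = 287.0000
worst-case relative error ≤ 287.0000 × 1/915 = 0.3137
solve Ax = b  →  x = [367.1733 -107.7867]
‖b‖ = 4.4721, ‖x‖ = 382.6672
δb = ε·‖b‖·d = [0.0047 0.0014]; solving A·Δx = δb gives ‖Δx‖ = 0.4676
realised ‖Δx‖/‖x‖ = 0.0012
realised/bound (from unrounded values) ≈ 0.0039


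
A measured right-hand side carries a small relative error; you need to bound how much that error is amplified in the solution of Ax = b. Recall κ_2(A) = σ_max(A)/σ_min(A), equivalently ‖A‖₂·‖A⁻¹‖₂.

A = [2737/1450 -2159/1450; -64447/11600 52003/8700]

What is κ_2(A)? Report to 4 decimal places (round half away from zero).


24.0000

form AᵀA = [7412561/215296 -5816125/161472; -5816125/161472 4595389/121104] with trace 166753/2304 and determinant 83521/9216
eigenvalues of AᵀA: λ = (tr ± √(tr²−4·det))/2 = 289/4, 289/2304
σ_max=√(289/4)=(17/2), σ_min=√(289/2304)=(17/48) → κ = 24.0000


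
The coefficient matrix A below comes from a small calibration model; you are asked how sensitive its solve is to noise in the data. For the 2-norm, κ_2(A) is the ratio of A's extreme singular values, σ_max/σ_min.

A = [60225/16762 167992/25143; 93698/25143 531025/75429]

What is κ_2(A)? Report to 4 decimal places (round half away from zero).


306.0000

M = AᵀA = [80571601/3006756 113298350/2255067; 113298350/2255067 637311961/6765201]. tr(M)=11330077/93636, det(M)=14641/93636
eigenvalues of AᵀA: λ = (tr ± √(tr²−4·det))/2 = 121, 121/93636
κ_2(A) = √(λ_max/λ_min) = √(121 / (121/93636)) = 306.0000


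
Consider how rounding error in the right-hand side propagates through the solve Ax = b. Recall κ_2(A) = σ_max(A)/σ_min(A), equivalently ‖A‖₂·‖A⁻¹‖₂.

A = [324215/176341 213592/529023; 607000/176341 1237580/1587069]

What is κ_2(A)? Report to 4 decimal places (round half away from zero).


364.3200

M = AᵀA = [1638631025/107599129 3318201560/968392161; 3318201560/968392161 6720408784/8715529449]. tr(M)=82956289/5184729, det(M)=10000/5184729
eigenvalues of AᵀA: λ = (tr ± √(tr²−4·det))/2 = 16, 625/5184729
κ = σ_max/σ_min = 4/(25/2277) = 364.3200


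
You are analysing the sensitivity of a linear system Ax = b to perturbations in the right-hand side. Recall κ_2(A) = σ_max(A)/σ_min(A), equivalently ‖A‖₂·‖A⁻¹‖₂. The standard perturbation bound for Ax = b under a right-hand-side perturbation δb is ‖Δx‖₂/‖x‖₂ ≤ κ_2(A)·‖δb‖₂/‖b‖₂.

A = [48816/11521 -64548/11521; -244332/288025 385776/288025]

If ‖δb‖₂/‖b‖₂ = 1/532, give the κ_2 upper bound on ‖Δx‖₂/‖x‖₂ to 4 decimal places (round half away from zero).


0.1056

form AᵀA = [921519504/49350625 -1227612672/49350625; -1227612672/49350625 1637626896/49350625] with trace 102365856/1974025 and determinant 1679616/1974025
char-poly roots: 1296/25 and 1296/78961
κ_2(A) = √(λ_max/λ_min) = √((1296/25) / (1296/78961)) = 56.2000
κ_2(A)·‖δb‖/‖b‖ = 0.1056


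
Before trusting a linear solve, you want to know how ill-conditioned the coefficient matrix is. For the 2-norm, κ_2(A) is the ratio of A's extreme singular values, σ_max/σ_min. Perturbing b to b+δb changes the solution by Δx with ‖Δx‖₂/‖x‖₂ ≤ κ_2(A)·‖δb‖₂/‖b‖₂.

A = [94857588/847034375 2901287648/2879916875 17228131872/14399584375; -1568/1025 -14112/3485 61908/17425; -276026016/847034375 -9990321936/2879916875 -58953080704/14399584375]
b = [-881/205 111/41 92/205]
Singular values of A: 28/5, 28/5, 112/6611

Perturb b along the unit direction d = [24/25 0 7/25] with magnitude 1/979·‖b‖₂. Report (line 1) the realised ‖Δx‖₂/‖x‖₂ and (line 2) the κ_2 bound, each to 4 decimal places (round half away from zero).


σ_max = 28/5, σ_min = 112/6611
κ_2(A) = (28/5) / (112/6611) = 330.5500
perturbation bound = 330.5500·1/979 = 0.3376
solve Ax = b  →  x = [-226.8129 57.7945 -31.0261]
‖b‖₂ = 5.0990 and ‖x‖₂ = 236.1078
re-solving with b+δb shifts x by Δx of norm 0.3074
realised ‖Δx‖/‖x‖ = 0.0013
realised/bound (from unrounded values) ≈ 0.0039

0.0013
0.3376


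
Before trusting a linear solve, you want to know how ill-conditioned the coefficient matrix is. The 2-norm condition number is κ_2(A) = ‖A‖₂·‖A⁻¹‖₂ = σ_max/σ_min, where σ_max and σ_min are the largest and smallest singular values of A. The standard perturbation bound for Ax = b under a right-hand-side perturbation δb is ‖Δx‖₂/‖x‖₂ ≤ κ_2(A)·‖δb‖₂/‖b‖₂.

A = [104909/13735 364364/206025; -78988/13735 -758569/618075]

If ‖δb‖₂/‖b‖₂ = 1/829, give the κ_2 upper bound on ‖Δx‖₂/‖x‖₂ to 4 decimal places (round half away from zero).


AᵀA = [689800097/7546009 6983721472/339570405; 6983721472/339570405 70811081929/15280668225]; tr = 873085234/9090225, det = 5764801/9090225
eigenvalues of AᵀA: λ = (tr ± √(tr²−4·det))/2 = 2401/25, 2401/363609
κ = σ_max/σ_min = (49/5)/(49/603) = 120.6000
perturbation bound = 120.6000·1/829 = 0.1455

0.1455


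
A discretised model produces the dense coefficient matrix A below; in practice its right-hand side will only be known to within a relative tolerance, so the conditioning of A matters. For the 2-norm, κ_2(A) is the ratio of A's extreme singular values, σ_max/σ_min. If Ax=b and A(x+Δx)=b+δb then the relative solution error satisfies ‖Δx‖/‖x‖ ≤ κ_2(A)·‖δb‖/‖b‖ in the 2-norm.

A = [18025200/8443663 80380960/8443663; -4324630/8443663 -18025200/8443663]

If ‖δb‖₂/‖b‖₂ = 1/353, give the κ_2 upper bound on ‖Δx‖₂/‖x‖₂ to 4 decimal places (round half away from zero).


M = AᵀA = [204408244900/42412519249 908289828000/42412519249; 908289828000/42412519249 4036886713600/42412519249]. tr(M)=2523078500/25230529, det(M)=2560000/25230529
char-poly roots: 100 and 25600/25230529
κ = σ_max/σ_min = 10/(160/5023) = 313.9375
κ_2(A)·‖δb‖/‖b‖ = 0.8893

0.8893


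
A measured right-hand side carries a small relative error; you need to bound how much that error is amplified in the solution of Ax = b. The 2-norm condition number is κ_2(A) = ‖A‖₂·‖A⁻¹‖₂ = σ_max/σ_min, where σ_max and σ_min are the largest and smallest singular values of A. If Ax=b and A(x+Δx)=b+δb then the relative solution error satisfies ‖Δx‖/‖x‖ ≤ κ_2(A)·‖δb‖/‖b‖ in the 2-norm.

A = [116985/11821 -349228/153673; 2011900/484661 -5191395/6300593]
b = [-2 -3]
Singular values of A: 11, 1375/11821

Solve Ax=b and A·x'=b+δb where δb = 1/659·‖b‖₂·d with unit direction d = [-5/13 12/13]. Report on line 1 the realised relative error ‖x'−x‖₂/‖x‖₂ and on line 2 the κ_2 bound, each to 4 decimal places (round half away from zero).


0.0027
0.1435

σ_max = 11, σ_min = 1375/11821
condition number: 11 ÷ (1375/11821) = 94.5680
worst-case relative error ≤ 94.5680 × 1/659 = 0.1435
solve Ax = b  →  x = [-4.0404 -16.7149]
‖b‖ = 3.6056, ‖x‖ = 17.1963
δb = ε·‖b‖·d = [-0.0021 0.0051]; solving A·Δx = δb gives ‖Δx‖ = 0.0470
dividing the unrounded norms, ‖Δx‖/‖x‖ = 0.0027
tightness: 0.0027 against a bound of 0.1435 (unrounded ratio ≈ 0.0191)


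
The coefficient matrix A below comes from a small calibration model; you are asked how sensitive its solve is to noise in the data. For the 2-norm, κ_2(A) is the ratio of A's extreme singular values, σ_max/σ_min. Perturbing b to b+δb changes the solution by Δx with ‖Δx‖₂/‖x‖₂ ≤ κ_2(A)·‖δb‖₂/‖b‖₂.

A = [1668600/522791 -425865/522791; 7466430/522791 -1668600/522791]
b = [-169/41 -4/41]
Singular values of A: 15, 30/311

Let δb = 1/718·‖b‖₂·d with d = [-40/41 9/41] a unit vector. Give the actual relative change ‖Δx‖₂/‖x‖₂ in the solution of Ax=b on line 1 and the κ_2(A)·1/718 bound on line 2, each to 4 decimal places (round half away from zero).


largest singular value 15, smallest 30/311
κ_2(A) = 15 / (30/311) = 155.5000
bound on ‖Δx‖/‖x‖: κ·ε = 155.5000·1/718 = 0.2166
solve Ax = b  →  x = [9.0374 40.4699]
2-norm of b is 4.1231; of x, 41.4667
with δb = [-0.0056 0.0013], A·Δx = δb → ‖Δx‖ = 0.0595
relative error = 0.0014
realised/bound (from unrounded values) ≈ 0.0066

0.0014
0.2166


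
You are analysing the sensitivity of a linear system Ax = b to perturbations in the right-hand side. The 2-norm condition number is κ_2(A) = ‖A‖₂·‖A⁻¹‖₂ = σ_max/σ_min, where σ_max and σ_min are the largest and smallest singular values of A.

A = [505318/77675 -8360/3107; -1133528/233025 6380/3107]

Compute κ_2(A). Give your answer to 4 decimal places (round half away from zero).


M = AᵀA = [143320090276/2172026025 -3981056816/144801735; -3981056816/144801735 110594000/9653449]. tr(M)=995288404/12852225, det(M)=937024/12852225
eigenvalues of AᵀA: λ = (tr ± √(tr²−4·det))/2 = 1936/25, 484/514089
κ = σ_max/σ_min = (44/5)/(22/717) = 286.8000

286.8000


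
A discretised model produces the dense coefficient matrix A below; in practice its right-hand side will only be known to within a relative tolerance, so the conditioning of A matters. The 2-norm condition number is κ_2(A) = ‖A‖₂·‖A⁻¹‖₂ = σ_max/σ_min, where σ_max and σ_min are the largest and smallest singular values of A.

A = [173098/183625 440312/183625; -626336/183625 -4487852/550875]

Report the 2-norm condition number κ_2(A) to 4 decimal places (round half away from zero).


form AᵀA = [675615524/53949025 972657488/32369415; 972657488/32369415 35017099984/485541225] with trace 9727252/114921 and determinant 17909824/71825625
solving λ² − 9727252/114921·λ + 17909824/71825625 = 0 gives λ = 2116/25, 8464/2873025
κ_2(A) = √(λ_max/λ_min) = √((2116/25) / (8464/2873025)) = 169.5000

169.5000


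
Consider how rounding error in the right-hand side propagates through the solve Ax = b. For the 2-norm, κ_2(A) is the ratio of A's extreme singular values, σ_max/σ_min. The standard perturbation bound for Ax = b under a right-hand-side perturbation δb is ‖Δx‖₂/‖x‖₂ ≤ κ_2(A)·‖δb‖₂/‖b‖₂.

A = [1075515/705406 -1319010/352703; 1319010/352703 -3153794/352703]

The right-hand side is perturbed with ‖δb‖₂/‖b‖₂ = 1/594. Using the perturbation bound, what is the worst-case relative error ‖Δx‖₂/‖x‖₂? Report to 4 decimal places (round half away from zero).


0.5270

M = AᵀA = [48022970625/2944364644 -28811794935/736091161; -28811794935/736091161 69149135944/736091161]. tr(M)=1920825529/17422276, det(M)=540225/4355569
solving λ² − 1920825529/17422276·λ + 540225/4355569 = 0 gives λ = 441/4, 4900/4355569
κ = σ_max/σ_min = (21/2)/(70/2087) = 313.0500
worst-case relative error ≤ 313.0500 × 1/594 = 0.5270


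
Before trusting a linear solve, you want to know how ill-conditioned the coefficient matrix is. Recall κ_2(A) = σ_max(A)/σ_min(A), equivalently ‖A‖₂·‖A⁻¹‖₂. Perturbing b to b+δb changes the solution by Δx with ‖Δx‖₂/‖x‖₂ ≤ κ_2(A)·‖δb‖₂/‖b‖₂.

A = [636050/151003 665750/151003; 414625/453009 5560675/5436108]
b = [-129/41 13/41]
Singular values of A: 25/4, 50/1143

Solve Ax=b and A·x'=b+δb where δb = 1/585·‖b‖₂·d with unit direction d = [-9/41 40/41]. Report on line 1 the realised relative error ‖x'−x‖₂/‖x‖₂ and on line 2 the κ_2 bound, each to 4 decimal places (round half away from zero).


0.0054
0.2442

σ_max = 25/4, σ_min = 50/1143
κ = σ_max/σ_min = (25/4)/(50/1143) = 142.8750
κ_2(A)·‖δb‖/‖b‖ = 0.2442
solve Ax = b  →  x = [-16.8848 15.4179]
‖b‖₂ = 3.1623 and ‖x‖₂ = 22.8650
re-solving with b+δb shifts x by Δx of norm 0.1236
realised ‖Δx‖/‖x‖ = 0.0054
so the bound overstates the realised error by a factor of ≈ 45.1910 (computed from the unrounded values)


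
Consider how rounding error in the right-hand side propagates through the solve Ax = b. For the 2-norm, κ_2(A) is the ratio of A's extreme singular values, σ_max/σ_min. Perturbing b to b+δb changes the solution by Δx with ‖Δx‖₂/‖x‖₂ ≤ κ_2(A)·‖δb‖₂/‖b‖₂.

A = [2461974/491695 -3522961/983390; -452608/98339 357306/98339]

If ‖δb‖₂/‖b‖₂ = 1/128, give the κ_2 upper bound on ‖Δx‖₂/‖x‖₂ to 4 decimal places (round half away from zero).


0.3312

M = AᵀA = [13296868036/287472025 -9963981027/287472025; -9963981027/287472025 29938183081/1149888100]. tr(M)=3325026209/45995524, det(M)=33408400/11498881
char-poly roots: 289/4 and 462400/11498881
σ_max=√(289/4)=(17/2), σ_min=√(462400/11498881)=(680/3391) → κ = 42.3875
perturbation bound = 42.3875·1/128 = 0.3312


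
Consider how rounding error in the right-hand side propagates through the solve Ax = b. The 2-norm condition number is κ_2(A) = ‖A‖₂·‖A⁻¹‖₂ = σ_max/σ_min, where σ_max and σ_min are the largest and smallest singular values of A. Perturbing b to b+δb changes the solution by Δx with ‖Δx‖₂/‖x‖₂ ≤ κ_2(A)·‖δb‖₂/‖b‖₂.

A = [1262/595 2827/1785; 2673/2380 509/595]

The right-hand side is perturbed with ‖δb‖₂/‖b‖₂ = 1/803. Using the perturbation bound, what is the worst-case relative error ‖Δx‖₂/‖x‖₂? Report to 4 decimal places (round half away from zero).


0.3138

AᵀA = [112897/19600 63503/14700; 63503/14700 35722/11025]; tr = 63505/7056, det = 1/784
char-poly roots: 9 and 1/7056
σ_max=√9=3, σ_min=√(1/7056)=(1/84) → κ = 252.0000
bound on ‖Δx‖/‖x‖: κ·ε = 252.0000·1/803 = 0.3138


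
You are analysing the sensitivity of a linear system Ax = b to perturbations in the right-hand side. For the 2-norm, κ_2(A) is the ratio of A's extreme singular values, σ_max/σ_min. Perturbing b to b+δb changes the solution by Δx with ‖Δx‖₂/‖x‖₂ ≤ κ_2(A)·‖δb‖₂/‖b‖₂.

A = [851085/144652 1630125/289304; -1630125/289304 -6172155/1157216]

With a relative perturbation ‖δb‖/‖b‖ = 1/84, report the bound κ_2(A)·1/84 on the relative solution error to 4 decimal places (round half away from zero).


4.0952

form AᵀA = [6604863525/99520576 25160979375/398082304; 25160979375/398082304 95853053025/1592329216] with trace 239632425/1893376 and determinant 4100625/30294016
solving λ² − 239632425/1893376·λ + 4100625/30294016 = 0 gives λ = 2025/16, 2025/1893376
σ_max=√(2025/16)=(45/4), σ_min=√(2025/1893376)=(45/1376) → κ = 344.0000
bound on ‖Δx‖/‖x‖: κ·ε = 344.0000·1/84 = 4.0952


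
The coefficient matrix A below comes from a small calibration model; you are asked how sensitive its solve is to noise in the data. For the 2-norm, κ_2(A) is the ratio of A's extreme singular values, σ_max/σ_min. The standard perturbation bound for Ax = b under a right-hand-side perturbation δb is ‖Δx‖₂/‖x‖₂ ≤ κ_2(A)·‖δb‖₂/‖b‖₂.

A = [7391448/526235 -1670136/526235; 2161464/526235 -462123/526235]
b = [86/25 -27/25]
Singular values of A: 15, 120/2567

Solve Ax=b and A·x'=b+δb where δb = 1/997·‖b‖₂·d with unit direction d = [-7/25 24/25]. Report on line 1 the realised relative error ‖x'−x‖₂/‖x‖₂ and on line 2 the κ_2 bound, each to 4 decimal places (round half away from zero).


from the listed singular values, σ₁ = 15, σ_n = 120/2567
condition number: 15 ÷ (120/2567) = 320.8750
bound on ‖Δx‖/‖x‖: κ·ε = 320.8750·1/997 = 0.3218
solve Ax = b  →  x = [-9.1963 -41.7837]
‖b‖₂ = 3.6056 and ‖x‖₂ = 42.7838
δb = ε·‖b‖·d = [-0.0010 0.0035]; solving A·Δx = δb gives ‖Δx‖ = 0.0774
relative error = 0.0018
so the bound overstates the realised error by a factor of ≈ 177.9914 (computed from the unrounded values)

0.0018
0.3218


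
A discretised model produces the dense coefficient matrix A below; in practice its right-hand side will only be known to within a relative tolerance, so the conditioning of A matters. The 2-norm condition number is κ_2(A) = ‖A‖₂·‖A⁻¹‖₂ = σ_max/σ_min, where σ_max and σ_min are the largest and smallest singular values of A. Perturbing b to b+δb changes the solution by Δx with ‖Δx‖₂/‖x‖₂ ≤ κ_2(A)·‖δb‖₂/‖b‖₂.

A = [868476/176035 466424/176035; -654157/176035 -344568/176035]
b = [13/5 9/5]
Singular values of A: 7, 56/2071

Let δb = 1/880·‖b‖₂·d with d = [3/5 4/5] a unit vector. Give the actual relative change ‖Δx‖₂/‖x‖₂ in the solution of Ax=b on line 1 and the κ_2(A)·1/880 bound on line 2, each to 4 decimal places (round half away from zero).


0.0012
0.2942

σ_max = 7, σ_min = 56/2071
κ = σ_max/σ_min = 7/(56/2071) = 258.8750
bound on ‖Δx‖/‖x‖: κ·ε = 258.8750·1/880 = 0.2942
solve Ax = b  →  x = [-52.0840 97.9611]
‖b‖ = 3.1623, ‖x‖ = 110.9465
with δb = [0.0022 0.0029], A·Δx = δb → ‖Δx‖ = 0.1329
realised ‖Δx‖/‖x‖ = 0.0012
so the bound overstates the realised error by a factor of ≈ 245.5906 (computed from the unrounded values)


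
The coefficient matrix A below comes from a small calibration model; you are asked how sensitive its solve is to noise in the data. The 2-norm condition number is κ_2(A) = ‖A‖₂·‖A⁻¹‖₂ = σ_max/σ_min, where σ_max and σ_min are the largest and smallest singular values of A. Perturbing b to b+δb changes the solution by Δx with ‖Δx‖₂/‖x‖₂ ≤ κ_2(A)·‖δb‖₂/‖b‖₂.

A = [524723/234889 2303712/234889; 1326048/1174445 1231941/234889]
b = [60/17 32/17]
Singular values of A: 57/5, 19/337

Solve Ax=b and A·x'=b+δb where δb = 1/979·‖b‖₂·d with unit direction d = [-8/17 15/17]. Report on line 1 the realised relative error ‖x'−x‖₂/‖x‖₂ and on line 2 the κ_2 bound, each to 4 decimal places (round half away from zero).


0.2065
0.2065

from the listed singular values, σ₁ = 57/5, σ_n = 19/337
κ = σ_max/σ_min = (57/5)/(19/337) = 202.2000
worst-case relative error ≤ 202.2000 × 1/979 = 0.2065
solve Ax = b  →  x = [0.0770 0.3423]
‖b‖ = 4.0000, ‖x‖ = 0.3509
Δx = A⁻¹·δb where δb = 1/979·4.0000·d; ‖Δx‖ = 0.0725
relative error = 0.2065
tightness: 0.2065 against a bound of 0.2065; the bound is attained (ratio 1)


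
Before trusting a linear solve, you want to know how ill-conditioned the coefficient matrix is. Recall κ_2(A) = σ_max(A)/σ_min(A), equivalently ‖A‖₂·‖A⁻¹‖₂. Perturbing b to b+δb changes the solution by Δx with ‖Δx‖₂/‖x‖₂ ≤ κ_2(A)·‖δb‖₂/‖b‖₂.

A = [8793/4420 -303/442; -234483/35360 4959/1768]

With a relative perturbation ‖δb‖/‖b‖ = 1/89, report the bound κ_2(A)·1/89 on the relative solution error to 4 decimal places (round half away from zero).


AᵀA = [2397222225/50013184 -249611625/12503296; -249611625/12503296 26060625/3125824]; tr = 16652025/295936, det = 1265625/1183744
solving λ² − 16652025/295936·λ + 1265625/1183744 = 0 gives λ = 225/4, 5625/295936
σ_max=√(225/4)=(15/2), σ_min=√(5625/295936)=(75/544) → κ = 54.4000
bound on ‖Δx‖/‖x‖: κ·ε = 54.4000·1/89 = 0.6112

0.6112
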